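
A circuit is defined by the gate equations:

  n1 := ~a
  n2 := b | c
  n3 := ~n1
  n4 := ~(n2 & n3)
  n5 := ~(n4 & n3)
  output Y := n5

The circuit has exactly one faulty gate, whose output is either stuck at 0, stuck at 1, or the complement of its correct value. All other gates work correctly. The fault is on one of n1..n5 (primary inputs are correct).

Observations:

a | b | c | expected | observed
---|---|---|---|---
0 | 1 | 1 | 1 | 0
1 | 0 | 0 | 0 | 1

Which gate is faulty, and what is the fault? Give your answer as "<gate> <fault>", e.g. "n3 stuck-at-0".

n5 inverted output

Fault-free values for test 1 (a=0, b=1, c=1): n1=1, n2=1, n3=0, n4=1, n5=1, giving Y=1. Observed 0.
Test 1: faults giving observed 0 are {n5 stuck-at-0, n5 inverted output}.
Test 2 (a=1, b=0, c=0): fault-free n1=0, n2=0, n3=1, n4=1, n5=0 → 0; observed 1. Eliminates n5 stuck-at-0.
Only n5 inverted output is consistent with every test.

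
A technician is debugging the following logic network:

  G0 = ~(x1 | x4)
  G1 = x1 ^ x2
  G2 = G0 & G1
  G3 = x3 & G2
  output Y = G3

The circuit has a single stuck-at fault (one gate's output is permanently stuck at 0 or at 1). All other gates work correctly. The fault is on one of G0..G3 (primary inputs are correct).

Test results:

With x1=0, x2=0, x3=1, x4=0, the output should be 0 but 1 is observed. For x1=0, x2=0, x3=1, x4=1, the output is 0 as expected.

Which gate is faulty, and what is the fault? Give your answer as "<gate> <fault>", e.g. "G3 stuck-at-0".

Fault-free values for test 1 (x1=0, x2=0, x3=1, x4=0): G0=1, G1=0, G2=0, G3=0, giving Y=0. Observed 1.
Test 1: faults giving observed 1 are {G1 stuck-at-1, G2 stuck-at-1, G3 stuck-at-1}.
Test 2 (x1=0, x2=0, x3=1, x4=1): fault-free G0=0, G1=0, G2=0, G3=0 → 0; observed 0. Eliminates G2 stuck-at-1, G3 stuck-at-1.
Only G1 stuck-at-1 is consistent with every test.

G1 stuck-at-1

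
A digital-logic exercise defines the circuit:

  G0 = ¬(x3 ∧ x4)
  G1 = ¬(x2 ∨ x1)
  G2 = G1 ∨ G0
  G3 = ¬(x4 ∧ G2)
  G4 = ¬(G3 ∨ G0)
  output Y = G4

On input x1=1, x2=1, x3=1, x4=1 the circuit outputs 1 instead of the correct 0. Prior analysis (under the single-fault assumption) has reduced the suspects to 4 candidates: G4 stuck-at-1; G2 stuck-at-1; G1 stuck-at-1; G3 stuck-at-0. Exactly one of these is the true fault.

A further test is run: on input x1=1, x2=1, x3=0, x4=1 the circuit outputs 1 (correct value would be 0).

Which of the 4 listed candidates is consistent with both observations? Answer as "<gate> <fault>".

Evaluate each candidate on input x1=1, x2=1, x3=0, x4=1:
  G4 stuck-at-1: G0=1, G1=0, G2=1, G3=0, G4=1 [stuck-at-1] → 1 — matches
  G2 stuck-at-1: G0=1, G1=0, G2=1 [stuck-at-1], G3=0, G4=0 → 0 — eliminated
  G1 stuck-at-1: G0=1, G1=1 [stuck-at-1], G2=1, G3=0, G4=0 → 0 — eliminated
  G3 stuck-at-0: G0=1, G1=0, G2=1, G3=0 [stuck-at-0], G4=0 → 0 — eliminated
Only G4 stuck-at-1 reproduces the observed 1.

G4 stuck-at-1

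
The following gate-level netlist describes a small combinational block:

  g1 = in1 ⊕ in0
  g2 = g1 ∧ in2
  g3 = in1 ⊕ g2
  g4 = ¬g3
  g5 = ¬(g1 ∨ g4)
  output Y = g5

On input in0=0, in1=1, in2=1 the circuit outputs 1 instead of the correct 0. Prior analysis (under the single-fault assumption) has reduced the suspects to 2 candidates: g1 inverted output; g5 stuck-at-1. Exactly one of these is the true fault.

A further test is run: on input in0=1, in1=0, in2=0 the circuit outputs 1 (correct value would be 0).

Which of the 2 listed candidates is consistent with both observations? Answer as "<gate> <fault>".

Evaluate each candidate on input in0=1, in1=0, in2=0:
  g1 inverted output: g1=0 [inverted output], g2=0, g3=0, g4=1, g5=0 → 0 — eliminated
  g5 stuck-at-1: g1=1, g2=0, g3=0, g4=1, g5=1 [stuck-at-1] → 1 — matches
Only g5 stuck-at-1 reproduces the observed 1.

g5 stuck-at-1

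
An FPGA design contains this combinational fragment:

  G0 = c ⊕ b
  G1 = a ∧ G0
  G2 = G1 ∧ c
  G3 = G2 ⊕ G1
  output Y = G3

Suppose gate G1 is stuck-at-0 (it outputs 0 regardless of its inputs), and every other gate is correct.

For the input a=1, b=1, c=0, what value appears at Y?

0

Propagate with G1 forced: G0=1, G1=0 [stuck-at-0], G2=0, G3=0.
So Y = 0. (Without the fault it would be 1.)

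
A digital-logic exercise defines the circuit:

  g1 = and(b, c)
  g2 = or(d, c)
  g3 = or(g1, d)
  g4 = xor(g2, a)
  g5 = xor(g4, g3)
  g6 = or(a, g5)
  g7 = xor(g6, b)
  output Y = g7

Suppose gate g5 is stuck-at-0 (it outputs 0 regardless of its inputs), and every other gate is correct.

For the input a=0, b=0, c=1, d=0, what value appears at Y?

Propagate with g5 forced: g1=0, g2=1, g3=0, g4=1, g5=0 [stuck-at-0], g6=0, g7=0.
So Y = 0. (Without the fault it would be 1.)

0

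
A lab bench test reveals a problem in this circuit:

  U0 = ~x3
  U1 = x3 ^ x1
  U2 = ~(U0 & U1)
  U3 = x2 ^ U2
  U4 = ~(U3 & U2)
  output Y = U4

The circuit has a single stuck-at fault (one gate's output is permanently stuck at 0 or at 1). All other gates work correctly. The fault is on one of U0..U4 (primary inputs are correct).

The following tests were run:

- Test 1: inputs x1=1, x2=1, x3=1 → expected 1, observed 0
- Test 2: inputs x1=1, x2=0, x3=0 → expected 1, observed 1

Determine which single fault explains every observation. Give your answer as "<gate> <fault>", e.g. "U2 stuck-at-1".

U3 stuck-at-1

Fault-free values for test 1 (x1=1, x2=1, x3=1): U0=0, U1=0, U2=1, U3=0, U4=1, giving Y=1. Observed 0.
Test 1: faults giving observed 0 are {U3 stuck-at-1, U4 stuck-at-0}.
Test 2 (x1=1, x2=0, x3=0): fault-free U0=1, U1=1, U2=0, U3=0, U4=1 → 1; observed 1. Eliminates U4 stuck-at-0.
Only U3 stuck-at-1 is consistent with every test.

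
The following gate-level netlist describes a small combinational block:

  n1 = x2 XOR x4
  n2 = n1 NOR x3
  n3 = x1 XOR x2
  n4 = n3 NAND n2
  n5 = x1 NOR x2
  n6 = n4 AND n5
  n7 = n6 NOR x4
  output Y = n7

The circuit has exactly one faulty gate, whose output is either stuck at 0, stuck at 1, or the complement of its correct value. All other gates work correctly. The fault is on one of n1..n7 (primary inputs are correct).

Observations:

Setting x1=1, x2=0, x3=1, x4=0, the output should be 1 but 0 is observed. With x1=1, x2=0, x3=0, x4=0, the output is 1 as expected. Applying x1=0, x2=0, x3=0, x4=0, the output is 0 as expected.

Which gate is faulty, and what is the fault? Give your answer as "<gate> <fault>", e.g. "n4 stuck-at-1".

n5 stuck-at-1

Fault-free values for test 1 (x1=1, x2=0, x3=1, x4=0): n1=0, n2=0, n3=1, n4=1, n5=0, n6=0, n7=1, giving Y=1. Observed 0.
Test 1: faults giving observed 0 are {n5 stuck-at-1, n5 inverted output, n6 stuck-at-1, n6 inverted output, n7 stuck-at-0, n7 inverted output}.
Test 2 (x1=1, x2=0, x3=0, x4=0): fault-free n1=0, n2=1, n3=1, n4=0, n5=0, n6=0, n7=1 → 1; observed 1. Eliminates n6 stuck-at-1, n6 inverted output, n7 stuck-at-0, n7 inverted output.
Test 3 (x1=0, x2=0, x3=0, x4=0): fault-free n1=0, n2=1, n3=0, n4=1, n5=1, n6=1, n7=0 → 0; observed 0. Eliminates n5 inverted output.
Only n5 stuck-at-1 is consistent with every test.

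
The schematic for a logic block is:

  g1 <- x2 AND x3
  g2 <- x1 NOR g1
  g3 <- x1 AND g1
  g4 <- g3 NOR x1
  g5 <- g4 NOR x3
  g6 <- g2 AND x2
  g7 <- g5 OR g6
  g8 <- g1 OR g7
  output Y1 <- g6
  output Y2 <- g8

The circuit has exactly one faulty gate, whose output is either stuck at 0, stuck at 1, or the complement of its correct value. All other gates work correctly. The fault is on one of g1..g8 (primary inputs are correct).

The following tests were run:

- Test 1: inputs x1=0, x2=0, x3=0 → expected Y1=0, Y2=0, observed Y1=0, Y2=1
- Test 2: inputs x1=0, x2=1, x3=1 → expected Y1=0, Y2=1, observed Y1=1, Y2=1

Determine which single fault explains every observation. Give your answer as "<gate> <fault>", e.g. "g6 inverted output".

Fault-free values for test 1 (x1=0, x2=0, x3=0): g1=0, g2=1, g3=0, g4=1, g5=0, g6=0, g7=0, g8=0, giving Y1=0, Y2=0. Observed Y1=0, Y2=1.
Test 1: faults giving observed Y1=0, Y2=1 are {g1 stuck-at-1, g1 inverted output, g3 stuck-at-1, g3 inverted output, g4 stuck-at-0, g4 inverted output, g5 stuck-at-1, g5 inverted output, g7 stuck-at-1, g7 inverted output, g8 stuck-at-1, g8 inverted output}.
Test 2 (x1=0, x2=1, x3=1): fault-free g1=1, g2=0, g3=0, g4=1, g5=0, g6=0, g7=0, g8=1 → Y1=0, Y2=1; observed Y1=1, Y2=1. Eliminates g1 stuck-at-1, g3 stuck-at-1, g3 inverted output, g4 stuck-at-0, g4 inverted output, g5 stuck-at-1, g5 inverted output, g7 stuck-at-1, g7 inverted output, g8 stuck-at-1, g8 inverted output.
Only g1 inverted output is consistent with every test.

g1 inverted output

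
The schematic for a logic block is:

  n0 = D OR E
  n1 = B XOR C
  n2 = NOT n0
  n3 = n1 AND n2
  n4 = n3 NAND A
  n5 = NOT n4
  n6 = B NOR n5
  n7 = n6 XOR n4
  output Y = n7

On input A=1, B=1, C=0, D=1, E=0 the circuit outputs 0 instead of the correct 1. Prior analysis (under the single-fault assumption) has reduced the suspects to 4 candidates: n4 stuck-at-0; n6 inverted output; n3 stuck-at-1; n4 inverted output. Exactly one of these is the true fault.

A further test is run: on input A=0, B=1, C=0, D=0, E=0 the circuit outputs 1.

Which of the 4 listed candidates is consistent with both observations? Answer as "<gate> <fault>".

n3 stuck-at-1

Evaluate each candidate on input A=0, B=1, C=0, D=0, E=0:
  n4 stuck-at-0: n0=0, n1=1, n2=1, n3=1, n4=0 [stuck-at-0], n5=1, n6=0, n7=0 → 0 — eliminated
  n6 inverted output: n0=0, n1=1, n2=1, n3=1, n4=1, n5=0, n6=1 [inverted output], n7=0 → 0 — eliminated
  n3 stuck-at-1: n0=0, n1=1, n2=1, n3=1 [stuck-at-1], n4=1, n5=0, n6=0, n7=1 → 1 — matches
  n4 inverted output: n0=0, n1=1, n2=1, n3=1, n4=0 [inverted output], n5=1, n6=0, n7=0 → 0 — eliminated
Only n3 stuck-at-1 reproduces the observed 1.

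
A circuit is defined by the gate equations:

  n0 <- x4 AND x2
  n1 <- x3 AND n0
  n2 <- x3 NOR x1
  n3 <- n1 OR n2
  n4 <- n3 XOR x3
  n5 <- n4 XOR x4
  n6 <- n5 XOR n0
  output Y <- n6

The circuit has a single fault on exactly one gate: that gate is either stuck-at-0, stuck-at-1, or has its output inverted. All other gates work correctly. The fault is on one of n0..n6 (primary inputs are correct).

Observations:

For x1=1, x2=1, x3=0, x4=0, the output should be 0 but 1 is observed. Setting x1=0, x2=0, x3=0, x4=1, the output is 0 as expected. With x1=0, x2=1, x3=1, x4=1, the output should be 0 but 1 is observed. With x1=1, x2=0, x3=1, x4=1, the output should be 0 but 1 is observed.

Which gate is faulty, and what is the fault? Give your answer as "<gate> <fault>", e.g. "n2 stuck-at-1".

Fault-free values for test 1 (x1=1, x2=1, x3=0, x4=0): n0=0, n1=0, n2=0, n3=0, n4=0, n5=0, n6=0, giving Y=0. Observed 1.
Test 1: faults giving observed 1 are {n0 stuck-at-1, n0 inverted output, n1 stuck-at-1, n1 inverted output, n2 stuck-at-1, n2 inverted output, n3 stuck-at-1, n3 inverted output, n4 stuck-at-1, n4 inverted output, n5 stuck-at-1, n5 inverted output, n6 stuck-at-1, n6 inverted output}.
Test 2 (x1=0, x2=0, x3=0, x4=1): fault-free n0=0, n1=0, n2=1, n3=1, n4=1, n5=0, n6=0 → 0; observed 0. Eliminates n0 stuck-at-1, n0 inverted output, n2 inverted output, n3 inverted output, n4 inverted output, n5 stuck-at-1, n5 inverted output, n6 stuck-at-1, n6 inverted output.
Test 3 (x1=0, x2=1, x3=1, x4=1): fault-free n0=1, n1=1, n2=0, n3=1, n4=0, n5=1, n6=0 → 0; observed 1. Eliminates n1 stuck-at-1, n2 stuck-at-1, n3 stuck-at-1.
Test 4 (x1=1, x2=0, x3=1, x4=1): fault-free n0=0, n1=0, n2=0, n3=0, n4=1, n5=0, n6=0 → 0; observed 1. Eliminates n4 stuck-at-1.
Only n1 inverted output is consistent with every test.

n1 inverted output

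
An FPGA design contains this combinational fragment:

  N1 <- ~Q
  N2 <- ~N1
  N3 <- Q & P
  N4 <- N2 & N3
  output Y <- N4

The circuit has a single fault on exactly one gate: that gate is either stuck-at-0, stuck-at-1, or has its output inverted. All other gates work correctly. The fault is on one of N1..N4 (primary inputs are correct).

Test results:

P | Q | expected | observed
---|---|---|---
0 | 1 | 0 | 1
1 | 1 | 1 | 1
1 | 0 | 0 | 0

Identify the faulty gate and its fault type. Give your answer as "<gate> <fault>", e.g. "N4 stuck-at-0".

N3 stuck-at-1

Fault-free values for test 1 (P=0, Q=1): N1=0, N2=1, N3=0, N4=0, giving Y=0. Observed 1.
Test 1: faults giving observed 1 are {N3 stuck-at-1, N3 inverted output, N4 stuck-at-1, N4 inverted output}.
Test 2 (P=1, Q=1): fault-free N1=0, N2=1, N3=1, N4=1 → 1; observed 1. Eliminates N3 inverted output, N4 inverted output.
Test 3 (P=1, Q=0): fault-free N1=1, N2=0, N3=0, N4=0 → 0; observed 0. Eliminates N4 stuck-at-1.
Only N3 stuck-at-1 is consistent with every test.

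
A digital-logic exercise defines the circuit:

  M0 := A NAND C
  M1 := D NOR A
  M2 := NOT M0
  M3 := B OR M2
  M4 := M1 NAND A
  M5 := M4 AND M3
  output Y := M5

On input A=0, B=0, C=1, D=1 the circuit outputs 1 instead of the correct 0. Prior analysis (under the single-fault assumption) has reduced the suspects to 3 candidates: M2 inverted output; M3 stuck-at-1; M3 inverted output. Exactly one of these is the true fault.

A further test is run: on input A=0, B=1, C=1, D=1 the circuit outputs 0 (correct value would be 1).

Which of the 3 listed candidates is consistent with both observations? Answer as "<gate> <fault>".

Evaluate each candidate on input A=0, B=1, C=1, D=1:
  M2 inverted output: M0=1, M1=0, M2=1 [inverted output], M3=1, M4=1, M5=1 → 1 — eliminated
  M3 stuck-at-1: M0=1, M1=0, M2=0, M3=1 [stuck-at-1], M4=1, M5=1 → 1 — eliminated
  M3 inverted output: M0=1, M1=0, M2=0, M3=0 [inverted output], M4=1, M5=0 → 0 — matches
Only M3 inverted output reproduces the observed 0.

M3 inverted output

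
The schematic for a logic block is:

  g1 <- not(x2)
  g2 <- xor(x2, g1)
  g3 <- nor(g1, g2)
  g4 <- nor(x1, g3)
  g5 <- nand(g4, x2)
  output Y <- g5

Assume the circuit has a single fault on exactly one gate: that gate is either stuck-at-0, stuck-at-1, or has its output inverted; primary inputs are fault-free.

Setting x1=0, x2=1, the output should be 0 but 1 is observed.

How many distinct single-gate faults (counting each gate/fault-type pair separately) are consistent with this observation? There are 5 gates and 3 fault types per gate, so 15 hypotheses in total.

Fault-free: g1=0, g2=1, g3=0, g4=1, g5=0 → 0. Observed 1.
  g1: none of the 3 fault types match ✗
  g2: stuck-at-0, inverted output ✓; others ✗
  g3: stuck-at-1, inverted output ✓; others ✗
  g4: stuck-at-0, inverted output ✓; others ✗
  g5: stuck-at-1, inverted output ✓; others ✗
Consistent faults: {g2 stuck-at-0, g2 inverted output, g3 stuck-at-1, g3 inverted output, g4 stuck-at-0, g4 inverted output, g5 stuck-at-1, g5 inverted output} — 8 in all.

8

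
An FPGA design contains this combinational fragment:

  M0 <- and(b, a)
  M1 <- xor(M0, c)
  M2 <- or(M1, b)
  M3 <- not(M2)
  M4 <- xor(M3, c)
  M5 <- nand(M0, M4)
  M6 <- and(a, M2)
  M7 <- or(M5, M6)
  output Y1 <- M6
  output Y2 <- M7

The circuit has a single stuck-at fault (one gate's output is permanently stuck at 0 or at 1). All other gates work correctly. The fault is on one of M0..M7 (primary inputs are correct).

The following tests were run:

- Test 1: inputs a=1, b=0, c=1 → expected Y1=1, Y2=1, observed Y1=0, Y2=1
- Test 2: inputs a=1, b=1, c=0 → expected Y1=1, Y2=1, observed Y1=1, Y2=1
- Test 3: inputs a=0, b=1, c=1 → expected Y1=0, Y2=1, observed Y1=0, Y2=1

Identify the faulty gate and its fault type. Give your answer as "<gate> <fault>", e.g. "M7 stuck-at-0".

M1 stuck-at-0

Fault-free values for test 1 (a=1, b=0, c=1): M0=0, M1=1, M2=1, M3=0, M4=1, M5=1, M6=1, M7=1, giving Y1=1, Y2=1. Observed Y1=0, Y2=1.
Test 1: faults giving observed Y1=0, Y2=1 are {M0 stuck-at-1, M1 stuck-at-0, M2 stuck-at-0, M6 stuck-at-0}.
Test 2 (a=1, b=1, c=0): fault-free M0=1, M1=1, M2=1, M3=0, M4=0, M5=1, M6=1, M7=1 → Y1=1, Y2=1; observed Y1=1, Y2=1. Eliminates M2 stuck-at-0, M6 stuck-at-0.
Test 3 (a=0, b=1, c=1): fault-free M0=0, M1=1, M2=1, M3=0, M4=1, M5=1, M6=0, M7=1 → Y1=0, Y2=1; observed Y1=0, Y2=1. Eliminates M0 stuck-at-1.
Only M1 stuck-at-0 is consistent with every test.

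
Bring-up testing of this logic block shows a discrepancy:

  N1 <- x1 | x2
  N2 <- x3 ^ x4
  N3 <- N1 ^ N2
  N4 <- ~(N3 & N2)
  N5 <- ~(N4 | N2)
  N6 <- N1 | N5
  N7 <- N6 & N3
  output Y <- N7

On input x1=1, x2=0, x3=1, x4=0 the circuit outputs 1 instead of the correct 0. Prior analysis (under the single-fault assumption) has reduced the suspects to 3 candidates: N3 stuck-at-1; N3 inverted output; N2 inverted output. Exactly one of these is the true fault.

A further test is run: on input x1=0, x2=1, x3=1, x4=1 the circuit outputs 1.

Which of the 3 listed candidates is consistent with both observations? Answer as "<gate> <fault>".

N3 stuck-at-1

Evaluate each candidate on input x1=0, x2=1, x3=1, x4=1:
  N3 stuck-at-1: N1=1, N2=0, N3=1 [stuck-at-1], N4=1, N5=0, N6=1, N7=1 → 1 — matches
  N3 inverted output: N1=1, N2=0, N3=0 [inverted output], N4=1, N5=0, N6=1, N7=0 → 0 — eliminated
  N2 inverted output: N1=1, N2=1 [inverted output], N3=0, N4=1, N5=0, N6=1, N7=0 → 0 — eliminated
Only N3 stuck-at-1 reproduces the observed 1.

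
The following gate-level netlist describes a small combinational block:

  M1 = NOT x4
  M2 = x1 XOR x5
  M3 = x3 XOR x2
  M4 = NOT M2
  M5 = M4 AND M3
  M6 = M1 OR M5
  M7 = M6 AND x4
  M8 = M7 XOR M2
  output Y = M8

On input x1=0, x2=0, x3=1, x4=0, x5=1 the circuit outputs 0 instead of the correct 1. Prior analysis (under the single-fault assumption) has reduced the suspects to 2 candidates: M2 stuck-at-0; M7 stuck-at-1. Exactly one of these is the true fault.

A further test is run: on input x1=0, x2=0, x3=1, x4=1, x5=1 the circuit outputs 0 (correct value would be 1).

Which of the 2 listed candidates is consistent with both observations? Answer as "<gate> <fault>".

Evaluate each candidate on input x1=0, x2=0, x3=1, x4=1, x5=1:
  M2 stuck-at-0: M1=0, M2=0 [stuck-at-0], M3=1, M4=1, M5=1, M6=1, M7=1, M8=1 → 1 — eliminated
  M7 stuck-at-1: M1=0, M2=1, M3=1, M4=0, M5=0, M6=0, M7=1 [stuck-at-1], M8=0 → 0 — matches
Only M7 stuck-at-1 reproduces the observed 0.

M7 stuck-at-1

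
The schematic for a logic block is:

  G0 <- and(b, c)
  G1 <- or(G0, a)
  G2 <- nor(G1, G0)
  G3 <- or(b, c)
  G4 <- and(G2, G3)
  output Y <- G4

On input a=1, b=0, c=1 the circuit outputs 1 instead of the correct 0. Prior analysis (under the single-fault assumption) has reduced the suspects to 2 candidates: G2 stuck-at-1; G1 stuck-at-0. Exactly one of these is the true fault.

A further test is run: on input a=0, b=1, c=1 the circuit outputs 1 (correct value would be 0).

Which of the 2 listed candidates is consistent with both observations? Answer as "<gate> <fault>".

Evaluate each candidate on input a=0, b=1, c=1:
  G2 stuck-at-1: G0=1, G1=1, G2=1 [stuck-at-1], G3=1, G4=1 → 1 — matches
  G1 stuck-at-0: G0=1, G1=0 [stuck-at-0], G2=0, G3=1, G4=0 → 0 — eliminated
Only G2 stuck-at-1 reproduces the observed 1.

G2 stuck-at-1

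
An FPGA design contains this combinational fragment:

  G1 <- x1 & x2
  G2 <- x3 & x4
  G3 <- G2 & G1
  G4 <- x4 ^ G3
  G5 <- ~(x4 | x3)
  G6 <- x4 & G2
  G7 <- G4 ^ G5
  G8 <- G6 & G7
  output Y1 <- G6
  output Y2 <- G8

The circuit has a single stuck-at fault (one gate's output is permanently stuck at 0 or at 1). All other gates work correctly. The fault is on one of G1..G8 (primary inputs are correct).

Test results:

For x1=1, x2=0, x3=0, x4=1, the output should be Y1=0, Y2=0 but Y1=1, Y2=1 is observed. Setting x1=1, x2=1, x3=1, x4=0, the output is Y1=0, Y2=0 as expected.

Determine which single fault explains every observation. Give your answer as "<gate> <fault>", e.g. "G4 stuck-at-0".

G2 stuck-at-1

Fault-free values for test 1 (x1=1, x2=0, x3=0, x4=1): G1=0, G2=0, G3=0, G4=1, G5=0, G6=0, G7=1, G8=0, giving Y1=0, Y2=0. Observed Y1=1, Y2=1.
Test 1: faults giving observed Y1=1, Y2=1 are {G2 stuck-at-1, G6 stuck-at-1}.
Test 2 (x1=1, x2=1, x3=1, x4=0): fault-free G1=1, G2=0, G3=0, G4=0, G5=0, G6=0, G7=0, G8=0 → Y1=0, Y2=0; observed Y1=0, Y2=0. Eliminates G6 stuck-at-1.
Only G2 stuck-at-1 is consistent with every test.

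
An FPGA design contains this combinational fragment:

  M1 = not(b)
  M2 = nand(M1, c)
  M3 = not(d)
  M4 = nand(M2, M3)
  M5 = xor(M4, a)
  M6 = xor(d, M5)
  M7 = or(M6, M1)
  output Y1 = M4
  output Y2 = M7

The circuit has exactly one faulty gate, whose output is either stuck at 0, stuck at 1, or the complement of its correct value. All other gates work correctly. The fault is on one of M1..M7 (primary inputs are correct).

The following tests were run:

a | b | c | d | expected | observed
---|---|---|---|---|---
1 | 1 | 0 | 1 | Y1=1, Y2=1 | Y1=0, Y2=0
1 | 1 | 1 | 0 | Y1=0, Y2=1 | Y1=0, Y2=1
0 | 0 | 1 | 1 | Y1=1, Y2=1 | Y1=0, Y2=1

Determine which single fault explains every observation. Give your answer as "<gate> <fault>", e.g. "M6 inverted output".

M4 stuck-at-0

Fault-free values for test 1 (a=1, b=1, c=0, d=1): M1=0, M2=1, M3=0, M4=1, M5=0, M6=1, M7=1, giving Y1=1, Y2=1. Observed Y1=0, Y2=0.
Test 1: faults giving observed Y1=0, Y2=0 are {M3 stuck-at-1, M3 inverted output, M4 stuck-at-0, M4 inverted output}.
Test 2 (a=1, b=1, c=1, d=0): fault-free M1=0, M2=1, M3=1, M4=0, M5=1, M6=1, M7=1 → Y1=0, Y2=1; observed Y1=0, Y2=1. Eliminates M3 inverted output, M4 inverted output.
Test 3 (a=0, b=0, c=1, d=1): fault-free M1=1, M2=0, M3=0, M4=1, M5=1, M6=0, M7=1 → Y1=1, Y2=1; observed Y1=0, Y2=1. Eliminates M3 stuck-at-1.
Only M4 stuck-at-0 is consistent with every test.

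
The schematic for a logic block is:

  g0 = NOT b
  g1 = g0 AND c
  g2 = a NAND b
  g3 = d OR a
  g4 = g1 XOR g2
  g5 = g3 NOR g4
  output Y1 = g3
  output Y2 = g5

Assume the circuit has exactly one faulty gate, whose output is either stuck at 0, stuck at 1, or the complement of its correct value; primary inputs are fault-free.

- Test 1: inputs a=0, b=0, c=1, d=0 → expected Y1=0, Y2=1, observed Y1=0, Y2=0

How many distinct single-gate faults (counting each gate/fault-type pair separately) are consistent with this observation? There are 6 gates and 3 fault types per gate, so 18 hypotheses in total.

10

Fault-free: g0=1, g1=1, g2=1, g3=0, g4=0, g5=1 → Y1=0, Y2=1. Observed Y1=0, Y2=0.
  g0: stuck-at-0, inverted output ✓; others ✗
  g1: stuck-at-0, inverted output ✓; others ✗
  g2: stuck-at-0, inverted output ✓; others ✗
  g3: none of the 3 fault types match ✗
  g4: stuck-at-1, inverted output ✓; others ✗
  g5: stuck-at-0, inverted output ✓; others ✗
Consistent faults: {g0 stuck-at-0, g0 inverted output, g1 stuck-at-0, g1 inverted output, g2 stuck-at-0, g2 inverted output, g4 stuck-at-1, g4 inverted output, g5 stuck-at-0, g5 inverted output} — 10 in all.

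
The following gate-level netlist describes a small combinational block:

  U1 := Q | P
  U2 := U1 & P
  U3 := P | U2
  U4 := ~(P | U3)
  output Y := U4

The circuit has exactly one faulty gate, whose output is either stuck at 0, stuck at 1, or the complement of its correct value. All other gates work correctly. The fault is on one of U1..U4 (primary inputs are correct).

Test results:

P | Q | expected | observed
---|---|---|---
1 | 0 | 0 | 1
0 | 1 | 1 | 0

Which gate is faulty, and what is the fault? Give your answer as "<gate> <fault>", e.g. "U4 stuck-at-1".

U4 inverted output

Fault-free values for test 1 (P=1, Q=0): U1=1, U2=1, U3=1, U4=0, giving Y=0. Observed 1.
Test 1: faults giving observed 1 are {U4 stuck-at-1, U4 inverted output}.
Test 2 (P=0, Q=1): fault-free U1=1, U2=0, U3=0, U4=1 → 1; observed 0. Eliminates U4 stuck-at-1.
Only U4 inverted output is consistent with every test.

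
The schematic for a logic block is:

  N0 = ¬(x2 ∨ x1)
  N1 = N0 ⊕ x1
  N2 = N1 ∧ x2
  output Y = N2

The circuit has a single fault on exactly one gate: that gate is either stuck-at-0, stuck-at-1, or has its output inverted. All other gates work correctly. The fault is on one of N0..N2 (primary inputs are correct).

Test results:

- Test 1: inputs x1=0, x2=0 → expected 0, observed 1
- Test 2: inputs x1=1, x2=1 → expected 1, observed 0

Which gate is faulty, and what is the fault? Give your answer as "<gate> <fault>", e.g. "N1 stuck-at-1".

Fault-free values for test 1 (x1=0, x2=0): N0=1, N1=1, N2=0, giving Y=0. Observed 1.
Test 1: faults giving observed 1 are {N2 stuck-at-1, N2 inverted output}.
Test 2 (x1=1, x2=1): fault-free N0=0, N1=1, N2=1 → 1; observed 0. Eliminates N2 stuck-at-1.
Only N2 inverted output is consistent with every test.

N2 inverted output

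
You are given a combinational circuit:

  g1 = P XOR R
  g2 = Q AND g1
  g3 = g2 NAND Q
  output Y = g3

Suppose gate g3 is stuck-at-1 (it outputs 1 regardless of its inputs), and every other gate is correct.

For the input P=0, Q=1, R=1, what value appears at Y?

1

Propagate with g3 forced: g1=1, g2=1, g3=1 [stuck-at-1].
So Y = 1. (Without the fault it would be 0.)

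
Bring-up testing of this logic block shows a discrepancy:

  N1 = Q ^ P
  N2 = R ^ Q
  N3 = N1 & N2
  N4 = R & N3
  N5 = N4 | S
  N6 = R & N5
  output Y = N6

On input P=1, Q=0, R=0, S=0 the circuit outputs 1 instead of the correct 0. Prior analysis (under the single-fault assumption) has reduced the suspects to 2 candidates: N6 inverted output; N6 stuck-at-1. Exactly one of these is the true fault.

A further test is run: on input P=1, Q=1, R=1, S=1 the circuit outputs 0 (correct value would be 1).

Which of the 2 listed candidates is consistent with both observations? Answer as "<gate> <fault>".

Evaluate each candidate on input P=1, Q=1, R=1, S=1:
  N6 inverted output: N1=0, N2=0, N3=0, N4=0, N5=1, N6=0 [inverted output] → 0 — matches
  N6 stuck-at-1: N1=0, N2=0, N3=0, N4=0, N5=1, N6=1 [stuck-at-1] → 1 — eliminated
Only N6 inverted output reproduces the observed 0.

N6 inverted output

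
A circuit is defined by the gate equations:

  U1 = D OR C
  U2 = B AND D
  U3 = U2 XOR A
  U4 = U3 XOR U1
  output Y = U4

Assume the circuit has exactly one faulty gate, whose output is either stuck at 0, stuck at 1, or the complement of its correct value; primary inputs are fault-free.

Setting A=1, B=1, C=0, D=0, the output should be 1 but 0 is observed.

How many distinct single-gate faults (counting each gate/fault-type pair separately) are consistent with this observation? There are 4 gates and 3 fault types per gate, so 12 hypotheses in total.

8

Fault-free: U1=0, U2=0, U3=1, U4=1 → 1. Observed 0.
  U1 stuck-at-0: output 1 ✗
  U1 stuck-at-1: output 0 ✓
  U1 inverted output: output 0 ✓
  U2 stuck-at-0: output 1 ✗
  U2 stuck-at-1: output 0 ✓
  U2 inverted output: output 0 ✓
  U3 stuck-at-0: output 0 ✓
  U3 stuck-at-1: output 1 ✗
  U3 inverted output: output 0 ✓
  U4 stuck-at-0: output 0 ✓
  U4 stuck-at-1: output 1 ✗
  U4 inverted output: output 0 ✓
Consistent faults: {U1 stuck-at-1, U1 inverted output, U2 stuck-at-1, U2 inverted output, U3 stuck-at-0, U3 inverted output, U4 stuck-at-0, U4 inverted output} — 8 in all.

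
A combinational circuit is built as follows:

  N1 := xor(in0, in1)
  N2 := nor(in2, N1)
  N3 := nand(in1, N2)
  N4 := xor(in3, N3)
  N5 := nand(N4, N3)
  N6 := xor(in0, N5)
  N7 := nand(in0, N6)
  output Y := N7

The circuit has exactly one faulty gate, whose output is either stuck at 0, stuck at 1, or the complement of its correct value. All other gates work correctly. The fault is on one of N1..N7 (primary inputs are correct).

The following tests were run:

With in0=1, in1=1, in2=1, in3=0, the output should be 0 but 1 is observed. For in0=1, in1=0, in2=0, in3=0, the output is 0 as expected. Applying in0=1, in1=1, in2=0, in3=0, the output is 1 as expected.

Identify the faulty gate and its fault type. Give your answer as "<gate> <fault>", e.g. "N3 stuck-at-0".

Fault-free values for test 1 (in0=1, in1=1, in2=1, in3=0): N1=0, N2=0, N3=1, N4=1, N5=0, N6=1, N7=0, giving Y=0. Observed 1.
Test 1: faults giving observed 1 are {N2 stuck-at-1, N2 inverted output, N3 stuck-at-0, N3 inverted output, N4 stuck-at-0, N4 inverted output, N5 stuck-at-1, N5 inverted output, N6 stuck-at-0, N6 inverted output, N7 stuck-at-1, N7 inverted output}.
Test 2 (in0=1, in1=0, in2=0, in3=0): fault-free N1=1, N2=0, N3=1, N4=1, N5=0, N6=1, N7=0 → 0; observed 0. Eliminates N3 stuck-at-0, N3 inverted output, N4 stuck-at-0, N4 inverted output, N5 stuck-at-1, N5 inverted output, N6 stuck-at-0, N6 inverted output, N7 stuck-at-1, N7 inverted output.
Test 3 (in0=1, in1=1, in2=0, in3=0): fault-free N1=0, N2=1, N3=0, N4=0, N5=1, N6=0, N7=1 → 1; observed 1. Eliminates N2 inverted output.
Only N2 stuck-at-1 is consistent with every test.

N2 stuck-at-1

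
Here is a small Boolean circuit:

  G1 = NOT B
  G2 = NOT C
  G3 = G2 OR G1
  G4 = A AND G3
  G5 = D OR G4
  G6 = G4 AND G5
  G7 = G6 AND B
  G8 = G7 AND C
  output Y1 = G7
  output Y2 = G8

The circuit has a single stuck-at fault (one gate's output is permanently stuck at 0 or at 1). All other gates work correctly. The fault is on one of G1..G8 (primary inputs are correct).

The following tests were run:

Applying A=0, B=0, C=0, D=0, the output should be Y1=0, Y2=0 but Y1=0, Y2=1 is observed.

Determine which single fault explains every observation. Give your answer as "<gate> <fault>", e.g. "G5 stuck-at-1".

Fault-free values for test 1 (A=0, B=0, C=0, D=0): G1=1, G2=1, G3=1, G4=0, G5=0, G6=0, G7=0, G8=0, giving Y1=0, Y2=0. Observed Y1=0, Y2=1.
Test 1: faults giving observed Y1=0, Y2=1 are {G8 stuck-at-1}.
Only G8 stuck-at-1 is consistent with every test.

G8 stuck-at-1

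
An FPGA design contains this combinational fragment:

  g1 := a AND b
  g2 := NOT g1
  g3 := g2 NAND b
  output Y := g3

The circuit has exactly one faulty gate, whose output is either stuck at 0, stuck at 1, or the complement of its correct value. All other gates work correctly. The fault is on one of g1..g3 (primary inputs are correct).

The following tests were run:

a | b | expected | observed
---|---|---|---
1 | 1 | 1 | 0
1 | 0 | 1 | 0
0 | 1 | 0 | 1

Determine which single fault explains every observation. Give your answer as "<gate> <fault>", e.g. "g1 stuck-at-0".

g3 inverted output

Fault-free values for test 1 (a=1, b=1): g1=1, g2=0, g3=1, giving Y=1. Observed 0.
Test 1: faults giving observed 0 are {g1 stuck-at-0, g1 inverted output, g2 stuck-at-1, g2 inverted output, g3 stuck-at-0, g3 inverted output}.
Test 2 (a=1, b=0): fault-free g1=0, g2=1, g3=1 → 1; observed 0. Eliminates g1 stuck-at-0, g1 inverted output, g2 stuck-at-1, g2 inverted output.
Test 3 (a=0, b=1): fault-free g1=0, g2=1, g3=0 → 0; observed 1. Eliminates g3 stuck-at-0.
Only g3 inverted output is consistent with every test.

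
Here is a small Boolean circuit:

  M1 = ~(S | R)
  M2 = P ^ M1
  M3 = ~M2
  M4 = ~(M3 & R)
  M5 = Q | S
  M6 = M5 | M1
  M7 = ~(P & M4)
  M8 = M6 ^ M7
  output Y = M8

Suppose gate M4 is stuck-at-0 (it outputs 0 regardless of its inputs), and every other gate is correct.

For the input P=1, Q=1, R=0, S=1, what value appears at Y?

Propagate with M4 forced: M1=0, M2=1, M3=0, M4=0 [stuck-at-0], M5=1, M6=1, M7=1, M8=0.
So Y = 0. (Without the fault it would be 1.)

0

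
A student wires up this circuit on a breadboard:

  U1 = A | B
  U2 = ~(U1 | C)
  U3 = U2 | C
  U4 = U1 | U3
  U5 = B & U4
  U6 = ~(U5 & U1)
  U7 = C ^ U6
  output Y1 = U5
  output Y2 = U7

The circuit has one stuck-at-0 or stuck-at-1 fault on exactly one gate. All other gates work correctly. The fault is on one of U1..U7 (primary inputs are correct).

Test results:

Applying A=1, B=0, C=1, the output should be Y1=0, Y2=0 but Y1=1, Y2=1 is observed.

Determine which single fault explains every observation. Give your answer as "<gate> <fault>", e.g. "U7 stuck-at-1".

Fault-free values for test 1 (A=1, B=0, C=1): U1=1, U2=0, U3=1, U4=1, U5=0, U6=1, U7=0, giving Y1=0, Y2=0. Observed Y1=1, Y2=1.
Test 1: faults giving observed Y1=1, Y2=1 are {U5 stuck-at-1}.
Only U5 stuck-at-1 is consistent with every test.

U5 stuck-at-1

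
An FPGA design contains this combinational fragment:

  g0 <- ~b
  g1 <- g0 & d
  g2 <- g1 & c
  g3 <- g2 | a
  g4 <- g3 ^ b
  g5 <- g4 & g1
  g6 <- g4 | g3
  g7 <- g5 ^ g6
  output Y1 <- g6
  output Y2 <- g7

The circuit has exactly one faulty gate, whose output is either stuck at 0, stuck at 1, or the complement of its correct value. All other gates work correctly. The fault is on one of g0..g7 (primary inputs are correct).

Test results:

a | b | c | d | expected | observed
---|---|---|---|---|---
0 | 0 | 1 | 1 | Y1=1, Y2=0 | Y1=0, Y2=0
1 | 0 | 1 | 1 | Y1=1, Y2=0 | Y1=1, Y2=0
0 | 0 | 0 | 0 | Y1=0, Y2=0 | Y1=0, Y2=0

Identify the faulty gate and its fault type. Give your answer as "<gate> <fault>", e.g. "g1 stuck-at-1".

g2 stuck-at-0

Fault-free values for test 1 (a=0, b=0, c=1, d=1): g0=1, g1=1, g2=1, g3=1, g4=1, g5=1, g6=1, g7=0, giving Y1=1, Y2=0. Observed Y1=0, Y2=0.
Test 1: faults giving observed Y1=0, Y2=0 are {g0 stuck-at-0, g0 inverted output, g1 stuck-at-0, g1 inverted output, g2 stuck-at-0, g2 inverted output, g3 stuck-at-0, g3 inverted output}.
Test 2 (a=1, b=0, c=1, d=1): fault-free g0=1, g1=1, g2=1, g3=1, g4=1, g5=1, g6=1, g7=0 → Y1=1, Y2=0; observed Y1=1, Y2=0. Eliminates g0 stuck-at-0, g0 inverted output, g1 stuck-at-0, g1 inverted output, g3 stuck-at-0, g3 inverted output.
Test 3 (a=0, b=0, c=0, d=0): fault-free g0=1, g1=0, g2=0, g3=0, g4=0, g5=0, g6=0, g7=0 → Y1=0, Y2=0; observed Y1=0, Y2=0. Eliminates g2 inverted output.
Only g2 stuck-at-0 is consistent with every test.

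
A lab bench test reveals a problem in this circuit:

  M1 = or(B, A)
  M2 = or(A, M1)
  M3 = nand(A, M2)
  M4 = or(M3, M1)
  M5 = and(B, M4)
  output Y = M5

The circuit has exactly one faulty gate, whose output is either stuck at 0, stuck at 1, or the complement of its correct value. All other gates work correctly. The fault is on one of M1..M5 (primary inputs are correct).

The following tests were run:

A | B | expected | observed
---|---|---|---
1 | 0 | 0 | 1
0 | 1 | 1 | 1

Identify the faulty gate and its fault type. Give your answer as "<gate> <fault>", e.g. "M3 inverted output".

Fault-free values for test 1 (A=1, B=0): M1=1, M2=1, M3=0, M4=1, M5=0, giving Y=0. Observed 1.
Test 1: faults giving observed 1 are {M5 stuck-at-1, M5 inverted output}.
Test 2 (A=0, B=1): fault-free M1=1, M2=1, M3=1, M4=1, M5=1 → 1; observed 1. Eliminates M5 inverted output.
Only M5 stuck-at-1 is consistent with every test.

M5 stuck-at-1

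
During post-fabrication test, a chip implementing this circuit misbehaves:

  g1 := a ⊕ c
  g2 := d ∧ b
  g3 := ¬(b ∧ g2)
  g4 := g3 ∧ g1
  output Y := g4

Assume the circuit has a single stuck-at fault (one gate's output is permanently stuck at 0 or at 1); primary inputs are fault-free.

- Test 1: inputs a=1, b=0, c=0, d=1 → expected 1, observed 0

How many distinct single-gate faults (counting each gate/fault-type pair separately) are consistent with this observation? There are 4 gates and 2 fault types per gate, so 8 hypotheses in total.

3

Fault-free: g1=1, g2=0, g3=1, g4=1 → 1. Observed 0.
  g1 stuck-at-0: output 0 ✓
  g1 stuck-at-1: output 1 ✗
  g2 stuck-at-0: output 1 ✗
  g2 stuck-at-1: output 1 ✗
  g3 stuck-at-0: output 0 ✓
  g3 stuck-at-1: output 1 ✗
  g4 stuck-at-0: output 0 ✓
  g4 stuck-at-1: output 1 ✗
Consistent faults: {g1 stuck-at-0, g3 stuck-at-0, g4 stuck-at-0} — 3 in all.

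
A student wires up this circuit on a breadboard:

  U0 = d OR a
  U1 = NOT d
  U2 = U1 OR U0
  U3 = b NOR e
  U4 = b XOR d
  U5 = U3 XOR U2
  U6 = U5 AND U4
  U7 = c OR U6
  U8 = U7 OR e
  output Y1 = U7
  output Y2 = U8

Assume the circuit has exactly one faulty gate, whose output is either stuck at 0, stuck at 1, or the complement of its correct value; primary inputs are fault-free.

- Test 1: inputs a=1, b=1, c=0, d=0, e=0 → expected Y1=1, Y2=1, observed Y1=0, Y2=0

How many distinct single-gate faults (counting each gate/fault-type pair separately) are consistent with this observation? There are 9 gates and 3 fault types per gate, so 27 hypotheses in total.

Fault-free: U0=1, U1=1, U2=1, U3=0, U4=1, U5=1, U6=1, U7=1, U8=1 → Y1=1, Y2=1. Observed Y1=0, Y2=0.
  U0: none of the 3 fault types match ✗
  U1: none of the 3 fault types match ✗
  U2: stuck-at-0, inverted output ✓; others ✗
  U3: stuck-at-1, inverted output ✓; others ✗
  U4: stuck-at-0, inverted output ✓; others ✗
  U5: stuck-at-0, inverted output ✓; others ✗
  U6: stuck-at-0, inverted output ✓; others ✗
  U7: stuck-at-0, inverted output ✓; others ✗
  U8: none of the 3 fault types match ✗
Consistent faults: {U2 stuck-at-0, U2 inverted output, U3 stuck-at-1, U3 inverted output, U4 stuck-at-0, U4 inverted output, U5 stuck-at-0, U5 inverted output, U6 stuck-at-0, U6 inverted output, U7 stuck-at-0, U7 inverted output} — 12 in all.

12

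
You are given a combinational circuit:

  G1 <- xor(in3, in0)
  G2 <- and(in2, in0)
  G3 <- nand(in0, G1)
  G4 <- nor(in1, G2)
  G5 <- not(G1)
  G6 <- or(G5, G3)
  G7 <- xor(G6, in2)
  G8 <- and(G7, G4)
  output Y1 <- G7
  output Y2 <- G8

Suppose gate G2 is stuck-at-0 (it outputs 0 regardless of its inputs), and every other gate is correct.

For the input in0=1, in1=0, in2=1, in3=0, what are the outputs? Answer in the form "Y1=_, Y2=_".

Propagate with G2 forced: G1=1, G2=0 [stuck-at-0], G3=0, G4=1, G5=0, G6=0, G7=1, G8=1.
So the outputs are Y1=1, Y2=1. (Without the fault they would be Y1=1, Y2=0.)

Y1=1, Y2=1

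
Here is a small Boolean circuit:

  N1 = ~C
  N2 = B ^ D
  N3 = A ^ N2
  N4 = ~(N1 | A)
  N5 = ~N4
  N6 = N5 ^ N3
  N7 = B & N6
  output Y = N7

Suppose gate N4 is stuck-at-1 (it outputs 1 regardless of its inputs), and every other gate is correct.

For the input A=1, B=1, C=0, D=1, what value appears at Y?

1

Propagate with N4 forced: N1=1, N2=0, N3=1, N4=1 [stuck-at-1], N5=0, N6=1, N7=1.
So Y = 1. (Without the fault it would be 0.)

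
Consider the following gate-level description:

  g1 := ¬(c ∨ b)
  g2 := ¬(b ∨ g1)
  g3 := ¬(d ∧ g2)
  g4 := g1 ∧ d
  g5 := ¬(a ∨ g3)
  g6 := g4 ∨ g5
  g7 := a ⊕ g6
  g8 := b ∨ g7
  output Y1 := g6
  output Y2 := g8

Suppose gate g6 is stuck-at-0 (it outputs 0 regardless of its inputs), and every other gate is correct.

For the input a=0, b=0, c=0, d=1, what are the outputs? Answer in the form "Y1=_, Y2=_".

Propagate with g6 forced: g1=1, g2=0, g3=1, g4=1, g5=0, g6=0 [stuck-at-0], g7=0, g8=0.
So the outputs are Y1=0, Y2=0. (Without the fault they would be Y1=1, Y2=1.)

Y1=0, Y2=0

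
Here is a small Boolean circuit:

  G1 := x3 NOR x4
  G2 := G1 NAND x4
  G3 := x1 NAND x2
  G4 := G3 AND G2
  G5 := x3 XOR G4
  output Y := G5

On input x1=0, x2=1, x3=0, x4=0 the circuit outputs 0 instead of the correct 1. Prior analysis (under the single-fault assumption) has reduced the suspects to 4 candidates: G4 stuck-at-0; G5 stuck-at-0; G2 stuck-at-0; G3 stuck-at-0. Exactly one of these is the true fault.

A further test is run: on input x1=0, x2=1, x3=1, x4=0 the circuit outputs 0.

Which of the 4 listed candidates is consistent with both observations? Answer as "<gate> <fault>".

Evaluate each candidate on input x1=0, x2=1, x3=1, x4=0:
  G4 stuck-at-0: G1=0, G2=1, G3=1, G4=0 [stuck-at-0], G5=1 → 1 — eliminated
  G5 stuck-at-0: G1=0, G2=1, G3=1, G4=1, G5=0 [stuck-at-0] → 0 — matches
  G2 stuck-at-0: G1=0, G2=0 [stuck-at-0], G3=1, G4=0, G5=1 → 1 — eliminated
  G3 stuck-at-0: G1=0, G2=1, G3=0 [stuck-at-0], G4=0, G5=1 → 1 — eliminated
Only G5 stuck-at-0 reproduces the observed 0.

G5 stuck-at-0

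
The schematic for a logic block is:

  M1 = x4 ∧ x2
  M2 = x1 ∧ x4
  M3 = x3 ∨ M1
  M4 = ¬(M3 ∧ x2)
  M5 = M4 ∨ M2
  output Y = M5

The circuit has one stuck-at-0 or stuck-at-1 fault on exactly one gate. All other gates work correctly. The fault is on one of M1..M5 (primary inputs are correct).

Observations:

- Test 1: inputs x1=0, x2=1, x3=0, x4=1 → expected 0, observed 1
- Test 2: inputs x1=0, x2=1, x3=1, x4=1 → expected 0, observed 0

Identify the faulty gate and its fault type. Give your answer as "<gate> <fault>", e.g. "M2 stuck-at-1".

M1 stuck-at-0

Fault-free values for test 1 (x1=0, x2=1, x3=0, x4=1): M1=1, M2=0, M3=1, M4=0, M5=0, giving Y=0. Observed 1.
Test 1: faults giving observed 1 are {M1 stuck-at-0, M2 stuck-at-1, M3 stuck-at-0, M4 stuck-at-1, M5 stuck-at-1}.
Test 2 (x1=0, x2=1, x3=1, x4=1): fault-free M1=1, M2=0, M3=1, M4=0, M5=0 → 0; observed 0. Eliminates M2 stuck-at-1, M3 stuck-at-0, M4 stuck-at-1, M5 stuck-at-1.
Only M1 stuck-at-0 is consistent with every test.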